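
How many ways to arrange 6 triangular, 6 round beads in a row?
12! / (6! × 6!) = 924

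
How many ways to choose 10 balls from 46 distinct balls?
C(46,10) = 46!/(10!×36!) = 4076350421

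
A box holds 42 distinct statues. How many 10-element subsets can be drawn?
C(42,10) = 42!/(10!×32!) = 1471442973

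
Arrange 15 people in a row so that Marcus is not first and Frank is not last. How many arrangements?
By inclusion-exclusion: 15! - 2×(15-1)! + (15-2)! = 1307674368000 - 174356582400 + 6227020800 = 1139544806400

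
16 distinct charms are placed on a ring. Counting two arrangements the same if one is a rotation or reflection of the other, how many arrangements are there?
(16-1)!/2 = 1307674368000/2 = 653837184000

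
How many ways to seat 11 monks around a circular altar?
Circular: fix one position, arrange the rest. (11-1)! = 3628800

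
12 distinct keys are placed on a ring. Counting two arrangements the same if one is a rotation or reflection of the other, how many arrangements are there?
(12-1)!/2 = 39916800/2 = 19958400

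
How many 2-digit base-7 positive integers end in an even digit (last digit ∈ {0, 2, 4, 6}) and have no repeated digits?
Last∈{0,2,4,6}. Last=0: 6. Last nonzero: 3×5×P(5,0) = 15. Total = 21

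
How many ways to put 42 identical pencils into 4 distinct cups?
C(42+4-1, 4-1) = C(45, 3) = 14190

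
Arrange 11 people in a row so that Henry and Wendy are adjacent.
Treat as block: (11-1)! × 2! = 3628800 × 2 = 7257600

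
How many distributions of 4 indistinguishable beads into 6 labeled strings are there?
C(4+6-1, 6-1) = C(9, 5) = 126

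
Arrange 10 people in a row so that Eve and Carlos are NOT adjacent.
Total - adjacent = 10! - (10-1)!×2 = 3628800 - 725760 = 2903040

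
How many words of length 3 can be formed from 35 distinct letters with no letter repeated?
P(35,3) = 35!/(35-3)! = 39270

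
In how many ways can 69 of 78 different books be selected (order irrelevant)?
C(78,69) = 78!/(69!×9!) = 182364632450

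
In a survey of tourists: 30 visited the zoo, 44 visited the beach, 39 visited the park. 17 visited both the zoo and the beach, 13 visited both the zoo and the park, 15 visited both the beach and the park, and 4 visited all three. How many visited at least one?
|A∪B∪C| = 30+44+39-17-13-15+4 = 72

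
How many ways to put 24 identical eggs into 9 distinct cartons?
C(24+9-1, 9-1) = C(32, 8) = 10518300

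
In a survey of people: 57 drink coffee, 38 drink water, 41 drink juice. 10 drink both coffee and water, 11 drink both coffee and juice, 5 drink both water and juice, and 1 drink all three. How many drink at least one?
|A∪B∪C| = 57+38+41-10-11-5+1 = 111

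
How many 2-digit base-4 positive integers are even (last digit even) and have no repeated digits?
Last∈{0,2}. Last=0: 3. Last nonzero: 1×2×P(2,0) = 2. Total = 5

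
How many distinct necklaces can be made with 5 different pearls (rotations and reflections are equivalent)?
(5-1)!/2 = 24/2 = 12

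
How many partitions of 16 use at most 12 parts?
By conjugation, equals partitions of 16 into parts ≤ 12. Let r_j(i) = number of partitions of i into parts ≤ j, for i = 0..16. r_1(i) = 1 for all i; r_j(i) = r_{j-1}(i) + r_j(i-j). Rows j = 2..12: ≤2: 1 1 2 2 3 3 4 4 5 5 6 6 7 7 8 8 9; ≤3: 1 1 2 3 4 5 7 8 10 12 14 16 19 21 24 27 30; ≤4: 1 1 2 3 5 6 9 11 15 18 23 27 34 39 47 54 64; ≤5: 1 1 2 3 5 7 10 13 18 23 30 37 47 57 70 84 101; ≤6: 1 1 2 3 5 7 11 14 20 26 35 44 58 71 90 110 136; ≤7: 1 1 2 3 5 7 11 15 21 28 38 49 65 82 105 131 164; ≤8: 1 1 2 3 5 7 11 15 22 29 40 52 70 89 116 146 186; ≤9: 1 1 2 3 5 7 11 15 22 30 41 54 73 94 123 157 201; ≤10: 1 1 2 3 5 7 11 15 22 30 42 55 75 97 128 164 212; ≤11: 1 1 2 3 5 7 11 15 22 30 42 56 76 99 131 169 219; ≤12: 1 1 2 3 5 7 11 15 22 30 42 56 77 100 133 172 224. r_12(16) = 224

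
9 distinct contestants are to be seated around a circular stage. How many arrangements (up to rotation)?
Circular: fix one position, arrange the rest. (9-1)! = 40320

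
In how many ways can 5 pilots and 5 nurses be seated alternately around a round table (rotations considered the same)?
Fix one of the pilots: (5-1)! ways for the remaining pilots, × 5! ways for the nurses = 24 × 120 = 2880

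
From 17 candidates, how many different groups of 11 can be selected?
C(17,11) = 17!/(11!×6!) = 12376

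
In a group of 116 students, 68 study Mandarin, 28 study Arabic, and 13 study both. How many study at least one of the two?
|A∪B| = |A| + |B| - |A∩B| = 68 + 28 - 13 = 83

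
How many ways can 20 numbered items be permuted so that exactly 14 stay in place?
Choose the 14 fixed points C(20,14) = 38760, derange the rest: !6 = Σ_{j=0}^{6} (-1)^j·6!/j! = 720 - 720 + 360 - 120 + 30 - 6 + 1 = 265. Product = 38760 × 265 = 10271400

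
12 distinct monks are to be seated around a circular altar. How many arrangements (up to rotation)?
Circular: fix one position, arrange the rest. (12-1)! = 39916800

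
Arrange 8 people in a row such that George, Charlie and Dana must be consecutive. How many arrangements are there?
Treat the 3 as one block: (8-3+1)! × 3! = 720 × 6 = 4320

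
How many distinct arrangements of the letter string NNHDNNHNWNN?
11! / (1! × 1! × 2! × 7!) = 3960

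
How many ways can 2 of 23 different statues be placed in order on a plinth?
P(23,2) = 23!/(23-2)! = 506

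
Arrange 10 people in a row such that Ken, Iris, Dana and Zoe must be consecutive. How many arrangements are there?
Treat the 4 as one block: (10-4+1)! × 4! = 5040 × 24 = 120960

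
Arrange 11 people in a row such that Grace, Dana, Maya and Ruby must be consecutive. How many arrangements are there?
Treat the 4 as one block: (11-4+1)! × 4! = 40320 × 24 = 967680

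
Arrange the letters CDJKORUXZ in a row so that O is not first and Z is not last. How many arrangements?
By inclusion-exclusion: 9! - 2×(9-1)! + (9-2)! = 362880 - 80640 + 5040 = 287280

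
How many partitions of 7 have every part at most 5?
Let r_j(i) = number of partitions of i into parts ≤ j, for i = 0..7. r_1(i) = 1 for all i; r_j(i) = r_{j-1}(i) + r_j(i-j). Rows j = 2..5: ≤2: 1 1 2 2 3 3 4 4; ≤3: 1 1 2 3 4 5 7 8; ≤4: 1 1 2 3 5 6 9 11; ≤5: 1 1 2 3 5 7 10 13. r_5(7) = 13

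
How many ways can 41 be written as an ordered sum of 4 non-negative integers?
C(41+4-1, 4-1) = C(44, 3) = 13244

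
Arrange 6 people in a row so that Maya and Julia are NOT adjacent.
Total - adjacent = 6! - (6-1)!×2 = 720 - 240 = 480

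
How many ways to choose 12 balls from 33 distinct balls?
C(33,12) = 33!/(12!×21!) = 354817320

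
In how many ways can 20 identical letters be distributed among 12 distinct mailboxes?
C(20+12-1, 12-1) = C(31, 11) = 84672315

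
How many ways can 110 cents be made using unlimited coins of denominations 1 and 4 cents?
Coefficient of x^110 in 1/(1-x^1) · 1/(1-x^4). Use j coins of 4 for j = 0..⌊110/4⌋ = 27, the rest in 1s: 27 + 1 = 28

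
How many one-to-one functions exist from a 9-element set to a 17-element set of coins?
P(17,9) = 17!/(17-9)! = 8821612800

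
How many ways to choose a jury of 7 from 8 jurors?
C(8,7) = 8!/(7!×1!) = 8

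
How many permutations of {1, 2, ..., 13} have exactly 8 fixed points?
Choose the 8 fixed points C(13,8) = 1287, derange the rest: !5 = Σ_{j=0}^{5} (-1)^j·5!/j! = 120 - 120 + 60 - 20 + 5 - 1 = 44. Product = 1287 × 44 = 56628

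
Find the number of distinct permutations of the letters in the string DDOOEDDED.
9! / (5! × 2! × 2!) = 756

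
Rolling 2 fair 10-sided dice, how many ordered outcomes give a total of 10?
Coefficient of x^10 in (x + x² + ... + x^10)^2. By inclusion-exclusion on dice exceeding 10: Σ_j (-1)^j C(2,j)·C(10-1-10j, 1) = C(2,0)·C(9,1) = 1·9 = 9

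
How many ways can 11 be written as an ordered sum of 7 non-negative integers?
C(11+7-1, 7-1) = C(17, 6) = 12376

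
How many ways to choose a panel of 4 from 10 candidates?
C(10,4) = 10!/(4!×6!) = 210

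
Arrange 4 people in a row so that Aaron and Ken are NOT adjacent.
Total - adjacent = 4! - (4-1)!×2 = 24 - 12 = 12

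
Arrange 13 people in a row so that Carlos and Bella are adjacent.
Treat as block: (13-1)! × 2! = 479001600 × 2 = 958003200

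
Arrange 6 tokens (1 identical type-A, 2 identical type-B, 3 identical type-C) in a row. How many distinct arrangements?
6! / (1! × 2! × 3!) = 60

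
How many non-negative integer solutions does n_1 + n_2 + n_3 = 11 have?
C(11+3-1, 3-1) = C(13, 2) = 78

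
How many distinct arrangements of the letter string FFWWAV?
6! / (2! × 1! × 2! × 1!) = 180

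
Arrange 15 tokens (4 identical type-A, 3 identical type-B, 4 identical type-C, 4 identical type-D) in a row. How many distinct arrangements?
15! / (4! × 3! × 4! × 4!) = 15765750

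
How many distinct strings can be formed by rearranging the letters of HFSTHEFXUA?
10! / (1! × 1! × 1! × 2! × 1! × 2! × 1! × 1!) = 907200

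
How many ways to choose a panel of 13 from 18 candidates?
C(18,13) = 18!/(13!×5!) = 8568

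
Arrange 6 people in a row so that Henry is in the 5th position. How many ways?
Fix one position: (6-1)! = 120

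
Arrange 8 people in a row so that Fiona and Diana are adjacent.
Treat as block: (8-1)! × 2! = 5040 × 2 = 10080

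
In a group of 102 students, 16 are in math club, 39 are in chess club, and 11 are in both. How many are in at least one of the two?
|A∪B| = |A| + |B| - |A∩B| = 16 + 39 - 11 = 44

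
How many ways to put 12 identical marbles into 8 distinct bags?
C(12+8-1, 8-1) = C(19, 7) = 50388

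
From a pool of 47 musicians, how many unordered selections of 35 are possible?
C(47,35) = 47!/(35!×12!) = 52251400851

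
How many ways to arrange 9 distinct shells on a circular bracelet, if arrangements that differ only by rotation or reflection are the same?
(9-1)!/2 = 40320/2 = 20160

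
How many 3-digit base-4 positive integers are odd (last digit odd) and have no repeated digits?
Last∈{1,3}. Last=0: 0. Last nonzero: 2×2×P(2,1) = 8. Total = 8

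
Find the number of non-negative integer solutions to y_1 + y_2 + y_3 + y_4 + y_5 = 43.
C(43+5-1, 5-1) = C(47, 4) = 178365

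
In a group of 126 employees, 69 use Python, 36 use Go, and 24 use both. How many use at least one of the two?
|A∪B| = |A| + |B| - |A∩B| = 69 + 36 - 24 = 81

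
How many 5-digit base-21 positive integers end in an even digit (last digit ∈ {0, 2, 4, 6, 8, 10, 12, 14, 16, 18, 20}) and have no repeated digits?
Last∈{0,2,4,6,8,10,12,14,16,18,20}. Last=0: 116280. Last nonzero: 10×19×P(19,3) = 1104660. Total = 1220940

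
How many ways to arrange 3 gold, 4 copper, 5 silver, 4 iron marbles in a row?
16! / (3! × 4! × 5! × 4!) = 50450400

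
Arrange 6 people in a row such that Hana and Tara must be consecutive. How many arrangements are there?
Treat the 2 as one block: (6-2+1)! × 2! = 120 × 2 = 240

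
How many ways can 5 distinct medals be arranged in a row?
5! = 120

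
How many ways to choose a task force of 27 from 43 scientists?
C(43,27) = 43!/(27!×16!) = 265182149218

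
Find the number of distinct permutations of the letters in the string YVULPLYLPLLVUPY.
15! / (2! × 5! × 3! × 3! × 2!) = 75675600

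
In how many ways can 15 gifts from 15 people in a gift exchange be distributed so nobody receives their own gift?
!15 = Σ_{j=0}^{15} (-1)^j·15!/j! = 1307674368000 - 1307674368000 + 653837184000 - 217945728000 + 54486432000 - 10897286400 + 1816214400 - 259459200 + 32432400 - 3603600 + 360360 - 32760 + 2730 - 210 + 15 - 1 = 481066515734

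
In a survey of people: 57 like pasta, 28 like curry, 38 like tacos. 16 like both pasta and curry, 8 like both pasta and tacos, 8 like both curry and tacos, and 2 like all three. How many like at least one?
|A∪B∪C| = 57+28+38-16-8-8+2 = 93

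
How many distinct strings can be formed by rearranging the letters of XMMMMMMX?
8! / (2! × 6!) = 28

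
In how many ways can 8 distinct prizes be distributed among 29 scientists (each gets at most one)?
P(29,8) = 29!/(29-8)! = 173059286400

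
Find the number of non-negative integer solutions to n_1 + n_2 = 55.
C(55+2-1, 2-1) = C(56, 1) = 56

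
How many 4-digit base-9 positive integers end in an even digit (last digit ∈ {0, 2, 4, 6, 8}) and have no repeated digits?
Last∈{0,2,4,6,8}. Last=0: 336. Last nonzero: 4×7×P(7,2) = 1176. Total = 1512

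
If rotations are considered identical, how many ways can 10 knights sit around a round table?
Circular: fix one position, arrange the rest. (10-1)! = 362880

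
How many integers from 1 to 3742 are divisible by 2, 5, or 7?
⌊3742/2⌋+⌊3742/5⌋+⌊3742/7⌋ - ⌊3742/10⌋-⌊3742/14⌋-⌊3742/35⌋ + ⌊3742/70⌋ = 1871+748+534 - 374-267-106 + 53 = 2459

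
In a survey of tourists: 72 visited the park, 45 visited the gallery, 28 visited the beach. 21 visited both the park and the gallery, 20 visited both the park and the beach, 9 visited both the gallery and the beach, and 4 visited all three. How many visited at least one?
|A∪B∪C| = 72+45+28-21-20-9+4 = 99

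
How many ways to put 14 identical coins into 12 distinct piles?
C(14+12-1, 12-1) = C(25, 11) = 4457400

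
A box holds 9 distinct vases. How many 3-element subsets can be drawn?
C(9,3) = 9!/(3!×6!) = 84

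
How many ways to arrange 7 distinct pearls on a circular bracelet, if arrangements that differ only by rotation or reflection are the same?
(7-1)!/2 = 720/2 = 360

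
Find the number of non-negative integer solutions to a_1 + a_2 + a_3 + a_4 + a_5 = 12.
C(12+5-1, 5-1) = C(16, 4) = 1820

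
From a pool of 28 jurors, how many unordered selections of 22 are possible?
C(28,22) = 28!/(22!×6!) = 376740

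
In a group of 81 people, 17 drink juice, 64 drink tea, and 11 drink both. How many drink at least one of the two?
|A∪B| = |A| + |B| - |A∩B| = 17 + 64 - 11 = 70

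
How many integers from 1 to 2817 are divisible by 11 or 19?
⌊2817/11⌋ + ⌊2817/19⌋ - ⌊2817/209⌋ = 256 + 148 - 13 = 391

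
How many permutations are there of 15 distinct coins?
15! = 1307674368000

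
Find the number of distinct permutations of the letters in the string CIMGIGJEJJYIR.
13! / (1! × 2! × 3! × 1! × 1! × 1! × 3! × 1!) = 86486400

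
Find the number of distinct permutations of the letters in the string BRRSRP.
6! / (1! × 1! × 1! × 3!) = 120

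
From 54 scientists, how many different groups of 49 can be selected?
C(54,49) = 54!/(49!×5!) = 3162510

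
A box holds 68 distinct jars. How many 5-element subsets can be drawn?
C(68,5) = 68!/(5!×63!) = 10424128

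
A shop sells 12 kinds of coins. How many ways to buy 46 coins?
C(46+12-1, 12-1) = C(57, 11) = 184509266760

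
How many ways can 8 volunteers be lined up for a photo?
8! = 40320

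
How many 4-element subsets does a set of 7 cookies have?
C(7,4) = 7!/(4!×3!) = 35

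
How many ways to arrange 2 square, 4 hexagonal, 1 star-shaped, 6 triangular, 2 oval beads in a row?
15! / (2! × 4! × 1! × 6! × 2!) = 18918900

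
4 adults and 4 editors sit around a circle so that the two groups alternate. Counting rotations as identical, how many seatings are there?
Fix one of the adults: (4-1)! ways for the remaining adults, × 4! ways for the editors = 6 × 24 = 144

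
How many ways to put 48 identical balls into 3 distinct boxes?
C(48+3-1, 3-1) = C(50, 2) = 1225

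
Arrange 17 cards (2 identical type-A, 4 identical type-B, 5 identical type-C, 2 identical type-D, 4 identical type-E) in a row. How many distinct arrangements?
17! / (2! × 4! × 5! × 2! × 4!) = 1286485200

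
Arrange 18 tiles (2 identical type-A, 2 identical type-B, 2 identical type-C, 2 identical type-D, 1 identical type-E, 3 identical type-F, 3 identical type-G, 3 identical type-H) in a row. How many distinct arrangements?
18! / (2! × 2! × 2! × 2! × 1! × 3! × 3! × 3!) = 1852538688000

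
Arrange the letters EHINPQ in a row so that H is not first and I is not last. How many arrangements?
By inclusion-exclusion: 6! - 2×(6-1)! + (6-2)! = 720 - 240 + 24 = 504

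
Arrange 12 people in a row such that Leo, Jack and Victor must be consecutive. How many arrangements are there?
Treat the 3 as one block: (12-3+1)! × 3! = 3628800 × 6 = 21772800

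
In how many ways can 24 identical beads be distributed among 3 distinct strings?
C(24+3-1, 3-1) = C(26, 2) = 325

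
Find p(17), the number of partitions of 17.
Pentagonal recurrence p(n) = p(n-1) + p(n-2) - p(n-5) - p(n-7) + p(n-12) + p(n-15) - ... gives p(0..16) = 1, 1, 2, 3, 5, 7, 11, 15, 22, 30, 42, 56, 77, 101, 135, 176, 231. p(17) = p(16) + p(15) - p(12) - p(10) + p(5) + p(2) = 231 + 176 - 77 - 42 + 7 + 2 = 297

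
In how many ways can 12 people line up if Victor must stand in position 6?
Fix one position: (12-1)! = 39916800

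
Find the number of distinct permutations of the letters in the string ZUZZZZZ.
7! / (1! × 6!) = 7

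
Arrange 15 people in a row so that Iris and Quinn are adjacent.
Treat as block: (15-1)! × 2! = 87178291200 × 2 = 174356582400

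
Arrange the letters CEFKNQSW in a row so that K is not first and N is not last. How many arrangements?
By inclusion-exclusion: 8! - 2×(8-1)! + (8-2)! = 40320 - 10080 + 720 = 30960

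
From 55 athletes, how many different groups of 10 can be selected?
C(55,10) = 55!/(10!×45!) = 29248649430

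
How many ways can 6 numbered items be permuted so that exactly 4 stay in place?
Choose the 4 fixed points C(6,4) = 15, derange the rest: !2 = Σ_{j=0}^{2} (-1)^j·2!/j! = 2 - 2 + 1 = 1. Product = 15 × 1 = 15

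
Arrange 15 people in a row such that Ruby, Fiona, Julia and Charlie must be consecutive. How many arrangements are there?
Treat the 4 as one block: (15-4+1)! × 4! = 479001600 × 24 = 11496038400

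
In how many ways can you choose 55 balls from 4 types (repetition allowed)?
C(55+4-1, 4-1) = C(58, 3) = 30856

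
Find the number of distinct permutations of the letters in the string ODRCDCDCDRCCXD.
14! / (5! × 5! × 2! × 1! × 1!) = 3027024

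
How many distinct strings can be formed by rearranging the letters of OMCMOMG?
7! / (2! × 1! × 1! × 3!) = 420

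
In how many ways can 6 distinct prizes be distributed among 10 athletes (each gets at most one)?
P(10,6) = 10!/(10-6)! = 151200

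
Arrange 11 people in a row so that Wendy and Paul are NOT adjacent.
Total - adjacent = 11! - (11-1)!×2 = 39916800 - 7257600 = 32659200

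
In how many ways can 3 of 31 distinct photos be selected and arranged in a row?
P(31,3) = 31!/(31-3)! = 26970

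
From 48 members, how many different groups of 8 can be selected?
C(48,8) = 48!/(8!×40!) = 377348994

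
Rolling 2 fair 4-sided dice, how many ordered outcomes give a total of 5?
Coefficient of x^5 in (x + x² + ... + x^4)^2. By inclusion-exclusion on dice exceeding 4: Σ_j (-1)^j C(2,j)·C(5-1-4j, 1) = C(2,0)·C(4,1) = 1·4 = 4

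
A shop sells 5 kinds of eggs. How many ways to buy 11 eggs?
C(11+5-1, 5-1) = C(15, 4) = 1365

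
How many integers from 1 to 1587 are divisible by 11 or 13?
⌊1587/11⌋ + ⌊1587/13⌋ - ⌊1587/143⌋ = 144 + 122 - 11 = 255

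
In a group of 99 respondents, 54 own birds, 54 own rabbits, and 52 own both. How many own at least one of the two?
|A∪B| = |A| + |B| - |A∩B| = 54 + 54 - 52 = 56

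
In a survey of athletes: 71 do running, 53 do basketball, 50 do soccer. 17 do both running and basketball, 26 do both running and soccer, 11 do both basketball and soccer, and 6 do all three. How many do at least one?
|A∪B∪C| = 71+53+50-17-26-11+6 = 126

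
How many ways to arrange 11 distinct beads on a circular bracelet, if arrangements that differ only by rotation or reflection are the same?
(11-1)!/2 = 3628800/2 = 1814400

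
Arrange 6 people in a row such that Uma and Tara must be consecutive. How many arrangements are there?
Treat the 2 as one block: (6-2+1)! × 2! = 120 × 2 = 240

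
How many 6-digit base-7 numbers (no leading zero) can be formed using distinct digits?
First digit: 6 choices (nonzero). Then descending: 6 × 6 × 5 × 4 × 3 × 2 = 4320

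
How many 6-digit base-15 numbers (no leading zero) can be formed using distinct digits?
First digit: 14 choices (nonzero). Then descending: 14 × 14 × 13 × 12 × 11 × 10 = 3363360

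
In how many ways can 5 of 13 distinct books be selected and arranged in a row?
P(13,5) = 13!/(13-5)! = 154440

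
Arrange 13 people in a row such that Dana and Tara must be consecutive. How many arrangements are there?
Treat the 2 as one block: (13-2+1)! × 2! = 479001600 × 2 = 958003200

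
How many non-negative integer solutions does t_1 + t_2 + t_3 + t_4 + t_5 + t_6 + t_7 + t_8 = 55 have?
C(55+8-1, 8-1) = C(62, 7) = 491796152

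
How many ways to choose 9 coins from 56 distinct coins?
C(56,9) = 56!/(9!×47!) = 7575968400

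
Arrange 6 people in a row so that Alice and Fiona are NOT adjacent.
Total - adjacent = 6! - (6-1)!×2 = 720 - 240 = 480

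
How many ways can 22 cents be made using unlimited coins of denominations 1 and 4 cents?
Coefficient of x^22 in 1/(1-x^1) · 1/(1-x^4). Use j coins of 4 for j = 0..⌊22/4⌋ = 5, the rest in 1s: 5 + 1 = 6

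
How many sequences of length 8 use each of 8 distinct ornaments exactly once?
8! = 40320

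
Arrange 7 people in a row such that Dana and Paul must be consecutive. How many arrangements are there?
Treat the 2 as one block: (7-2+1)! × 2! = 720 × 2 = 1440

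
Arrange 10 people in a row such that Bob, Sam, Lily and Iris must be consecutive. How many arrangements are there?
Treat the 4 as one block: (10-4+1)! × 4! = 5040 × 24 = 120960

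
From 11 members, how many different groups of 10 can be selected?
C(11,10) = 11!/(10!×1!) = 11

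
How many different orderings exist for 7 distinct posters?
7! = 5040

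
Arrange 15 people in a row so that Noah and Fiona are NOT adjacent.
Total - adjacent = 15! - (15-1)!×2 = 1307674368000 - 174356582400 = 1133317785600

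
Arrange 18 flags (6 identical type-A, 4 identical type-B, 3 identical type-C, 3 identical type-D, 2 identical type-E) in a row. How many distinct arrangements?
18! / (6! × 4! × 3! × 3! × 2!) = 5145940800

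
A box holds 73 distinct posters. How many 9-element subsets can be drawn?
C(73,9) = 73!/(9!×64!) = 97082021465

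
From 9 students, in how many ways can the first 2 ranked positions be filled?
P(9,2) = 9!/(9-2)! = 72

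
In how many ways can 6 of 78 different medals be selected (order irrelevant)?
C(78,6) = 78!/(6!×72!) = 256851595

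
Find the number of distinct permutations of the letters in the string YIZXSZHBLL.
10! / (1! × 2! × 1! × 1! × 2! × 1! × 1! × 1!) = 907200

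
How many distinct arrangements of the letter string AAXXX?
5! / (3! × 2!) = 10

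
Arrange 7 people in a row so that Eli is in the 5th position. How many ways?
Fix one position: (7-1)! = 720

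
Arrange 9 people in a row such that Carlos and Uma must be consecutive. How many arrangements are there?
Treat the 2 as one block: (9-2+1)! × 2! = 40320 × 2 = 80640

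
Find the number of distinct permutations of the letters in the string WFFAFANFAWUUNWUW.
16! / (4! × 3! × 2! × 4! × 3!) = 504504000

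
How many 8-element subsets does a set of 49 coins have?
C(49,8) = 49!/(8!×41!) = 450978066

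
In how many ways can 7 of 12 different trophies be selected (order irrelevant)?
C(12,7) = 12!/(7!×5!) = 792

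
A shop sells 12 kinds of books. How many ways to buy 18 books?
C(18+12-1, 12-1) = C(29, 11) = 34597290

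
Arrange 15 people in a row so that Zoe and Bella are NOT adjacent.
Total - adjacent = 15! - (15-1)!×2 = 1307674368000 - 174356582400 = 1133317785600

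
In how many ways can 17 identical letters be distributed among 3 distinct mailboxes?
C(17+3-1, 3-1) = C(19, 2) = 171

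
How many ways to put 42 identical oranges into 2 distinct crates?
C(42+2-1, 2-1) = C(43, 1) = 43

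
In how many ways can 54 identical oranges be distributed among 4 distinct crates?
C(54+4-1, 4-1) = C(57, 3) = 29260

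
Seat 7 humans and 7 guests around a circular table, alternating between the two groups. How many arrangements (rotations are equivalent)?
Fix one of the humans: (7-1)! ways for the remaining humans, × 7! ways for the guests = 720 × 5040 = 3628800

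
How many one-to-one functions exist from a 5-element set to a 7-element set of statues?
P(7,5) = 7!/(7-5)! = 2520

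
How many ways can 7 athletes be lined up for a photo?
7! = 5040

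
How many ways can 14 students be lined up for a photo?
14! = 87178291200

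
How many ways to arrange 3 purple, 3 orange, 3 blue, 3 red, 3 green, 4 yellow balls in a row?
19! / (3! × 3! × 3! × 3! × 3! × 4!) = 651819168000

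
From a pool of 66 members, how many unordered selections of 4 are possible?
C(66,4) = 66!/(4!×62!) = 720720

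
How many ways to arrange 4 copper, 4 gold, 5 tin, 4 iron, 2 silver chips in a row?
19! / (4! × 4! × 5! × 4! × 2!) = 36664828200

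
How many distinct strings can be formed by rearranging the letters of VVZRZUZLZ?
9! / (1! × 4! × 2! × 1! × 1!) = 7560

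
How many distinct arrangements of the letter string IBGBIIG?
7! / (3! × 2! × 2!) = 210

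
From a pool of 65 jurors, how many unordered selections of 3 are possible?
C(65,3) = 65!/(3!×62!) = 43680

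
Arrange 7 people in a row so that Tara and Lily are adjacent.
Treat as block: (7-1)! × 2! = 720 × 2 = 1440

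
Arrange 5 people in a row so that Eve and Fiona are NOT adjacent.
Total - adjacent = 5! - (5-1)!×2 = 120 - 48 = 72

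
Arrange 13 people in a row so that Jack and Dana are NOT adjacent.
Total - adjacent = 13! - (13-1)!×2 = 6227020800 - 958003200 = 5269017600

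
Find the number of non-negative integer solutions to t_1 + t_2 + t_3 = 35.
C(35+3-1, 3-1) = C(37, 2) = 666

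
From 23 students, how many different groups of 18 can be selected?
C(23,18) = 23!/(18!×5!) = 33649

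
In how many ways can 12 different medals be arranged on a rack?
12! = 479001600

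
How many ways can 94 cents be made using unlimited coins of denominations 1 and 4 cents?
Coefficient of x^94 in 1/(1-x^1) · 1/(1-x^4). Use j coins of 4 for j = 0..⌊94/4⌋ = 23, the rest in 1s: 23 + 1 = 24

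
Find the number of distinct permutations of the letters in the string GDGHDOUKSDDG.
12! / (1! × 1! × 3! × 1! × 1! × 4! × 1!) = 3326400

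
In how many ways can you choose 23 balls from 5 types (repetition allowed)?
C(23+5-1, 5-1) = C(27, 4) = 17550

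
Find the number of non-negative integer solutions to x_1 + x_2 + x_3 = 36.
C(36+3-1, 3-1) = C(38, 2) = 703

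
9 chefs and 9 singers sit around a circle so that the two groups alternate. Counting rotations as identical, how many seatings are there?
Fix one of the chefs: (9-1)! ways for the remaining chefs, × 9! ways for the singers = 40320 × 362880 = 14631321600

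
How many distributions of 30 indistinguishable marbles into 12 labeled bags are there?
C(30+12-1, 12-1) = C(41, 11) = 3159461968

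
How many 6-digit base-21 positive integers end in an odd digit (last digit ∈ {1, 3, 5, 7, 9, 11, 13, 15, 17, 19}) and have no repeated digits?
Last∈{1,3,5,7,9,11,13,15,17,19}. Last=0: 0. Last nonzero: 10×19×P(19,4) = 17674560. Total = 17674560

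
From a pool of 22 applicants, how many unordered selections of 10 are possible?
C(22,10) = 22!/(10!×12!) = 646646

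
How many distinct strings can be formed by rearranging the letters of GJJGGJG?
7! / (4! × 3!) = 35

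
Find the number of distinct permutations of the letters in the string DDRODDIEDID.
11! / (1! × 1! × 1! × 6! × 2!) = 27720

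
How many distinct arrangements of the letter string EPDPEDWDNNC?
11! / (3! × 2! × 2! × 1! × 2! × 1!) = 831600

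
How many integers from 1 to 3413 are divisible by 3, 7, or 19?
⌊3413/3⌋+⌊3413/7⌋+⌊3413/19⌋ - ⌊3413/21⌋-⌊3413/57⌋-⌊3413/133⌋ + ⌊3413/399⌋ = 1137+487+179 - 162-59-25 + 8 = 1565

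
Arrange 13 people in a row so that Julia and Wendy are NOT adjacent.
Total - adjacent = 13! - (13-1)!×2 = 6227020800 - 958003200 = 5269017600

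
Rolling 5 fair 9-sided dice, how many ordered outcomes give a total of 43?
Coefficient of x^43 in (x + x² + ... + x^9)^5. By inclusion-exclusion on dice exceeding 9: Σ_j (-1)^j C(5,j)·C(43-1-9j, 4) = C(5,0)·C(42,4) - C(5,1)·C(33,4) + C(5,2)·C(24,4) - C(5,3)·C(15,4) + C(5,4)·C(6,4) = 1·111930 - 5·40920 + 10·10626 - 10·1365 + 5·15 = 15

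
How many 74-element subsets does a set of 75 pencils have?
C(75,74) = 75!/(74!×1!) = 75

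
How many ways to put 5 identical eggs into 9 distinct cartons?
C(5+9-1, 9-1) = C(13, 8) = 1287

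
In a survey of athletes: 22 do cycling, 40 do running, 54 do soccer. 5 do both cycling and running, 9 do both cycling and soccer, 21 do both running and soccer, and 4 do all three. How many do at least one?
|A∪B∪C| = 22+40+54-5-9-21+4 = 85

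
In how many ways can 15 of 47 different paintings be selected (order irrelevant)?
C(47,15) = 47!/(15!×32!) = 751616304549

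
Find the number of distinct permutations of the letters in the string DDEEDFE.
7! / (3! × 3! × 1!) = 140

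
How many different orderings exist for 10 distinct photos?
10! = 3628800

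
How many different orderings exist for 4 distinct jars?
4! = 24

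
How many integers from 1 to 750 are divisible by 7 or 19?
⌊750/7⌋ + ⌊750/19⌋ - ⌊750/133⌋ = 107 + 39 - 5 = 141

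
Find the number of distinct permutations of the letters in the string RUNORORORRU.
11! / (2! × 3! × 1! × 5!) = 27720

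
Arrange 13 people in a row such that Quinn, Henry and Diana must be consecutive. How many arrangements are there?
Treat the 3 as one block: (13-3+1)! × 3! = 39916800 × 6 = 239500800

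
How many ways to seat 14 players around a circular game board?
Circular: fix one position, arrange the rest. (14-1)! = 6227020800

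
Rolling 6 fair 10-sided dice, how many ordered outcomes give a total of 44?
Coefficient of x^44 in (x + x² + ... + x^10)^6. By inclusion-exclusion on dice exceeding 10: Σ_j (-1)^j C(6,j)·C(44-1-10j, 5) = C(6,0)·C(43,5) - C(6,1)·C(33,5) + C(6,2)·C(23,5) - C(6,3)·C(13,5) = 1·962598 - 6·237336 + 15·33649 - 20·1287 = 17577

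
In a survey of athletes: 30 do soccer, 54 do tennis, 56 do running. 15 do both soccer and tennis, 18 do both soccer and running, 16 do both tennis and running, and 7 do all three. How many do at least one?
|A∪B∪C| = 30+54+56-15-18-16+7 = 98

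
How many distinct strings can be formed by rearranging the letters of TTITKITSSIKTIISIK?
17! / (3! × 3! × 5! × 6!) = 114354240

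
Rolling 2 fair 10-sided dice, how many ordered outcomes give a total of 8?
Coefficient of x^8 in (x + x² + ... + x^10)^2. By inclusion-exclusion on dice exceeding 10: Σ_j (-1)^j C(2,j)·C(8-1-10j, 1) = C(2,0)·C(7,1) = 1·7 = 7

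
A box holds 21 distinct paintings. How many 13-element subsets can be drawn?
C(21,13) = 21!/(13!×8!) = 203490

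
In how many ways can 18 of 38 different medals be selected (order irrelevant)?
C(38,18) = 38!/(18!×20!) = 33578000610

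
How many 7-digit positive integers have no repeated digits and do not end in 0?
Last digit: 9 nonzero choices. First digit: 8 (nonzero, ≠last). Middle 5: P(8,5) = 6720. Total = 483840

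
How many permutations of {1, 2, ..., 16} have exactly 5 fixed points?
Choose the 5 fixed points C(16,5) = 4368, derange the rest: !11 = Σ_{j=0}^{11} (-1)^j·11!/j! = 39916800 - 39916800 + 19958400 - 6652800 + 1663200 - 332640 + 55440 - 7920 + 990 - 110 + 11 - 1 = 14684570. Product = 4368 × 14684570 = 64142201760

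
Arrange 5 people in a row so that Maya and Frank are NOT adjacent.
Total - adjacent = 5! - (5-1)!×2 = 120 - 48 = 72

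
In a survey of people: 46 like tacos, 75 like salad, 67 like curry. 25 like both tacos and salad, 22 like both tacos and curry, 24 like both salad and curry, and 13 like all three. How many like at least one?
|A∪B∪C| = 46+75+67-25-22-24+13 = 130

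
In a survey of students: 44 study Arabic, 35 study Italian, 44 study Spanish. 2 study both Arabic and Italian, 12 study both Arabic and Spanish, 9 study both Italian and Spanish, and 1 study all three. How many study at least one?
|A∪B∪C| = 44+35+44-2-12-9+1 = 101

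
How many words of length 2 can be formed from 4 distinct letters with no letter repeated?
P(4,2) = 4!/(4-2)! = 12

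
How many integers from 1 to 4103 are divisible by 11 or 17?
⌊4103/11⌋ + ⌊4103/17⌋ - ⌊4103/187⌋ = 373 + 241 - 21 = 593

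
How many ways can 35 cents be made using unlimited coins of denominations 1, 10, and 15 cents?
Coefficient of x^35 in 1/(1-x^1) · 1/(1-x^10) · 1/(1-x^15). Case on j = number of 15-cent coins (j = 0..2); remainder r = 35 - 15j is made from {1,10} in ⌊r/10⌋+1 ways. r = 35, 20, 5 → 4 + 3 + 1 = 8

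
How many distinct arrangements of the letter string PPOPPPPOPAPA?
12! / (2! × 2! × 8!) = 2970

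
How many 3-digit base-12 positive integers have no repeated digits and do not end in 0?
Last digit: 11 nonzero choices. First digit: 10 (nonzero, ≠last). Middle 1: P(10,1) = 10. Total = 1100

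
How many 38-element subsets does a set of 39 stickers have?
C(39,38) = 39!/(38!×1!) = 39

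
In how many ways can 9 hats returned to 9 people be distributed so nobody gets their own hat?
!9 = Σ_{j=0}^{9} (-1)^j·9!/j! = 362880 - 362880 + 181440 - 60480 + 15120 - 3024 + 504 - 72 + 9 - 1 = 133496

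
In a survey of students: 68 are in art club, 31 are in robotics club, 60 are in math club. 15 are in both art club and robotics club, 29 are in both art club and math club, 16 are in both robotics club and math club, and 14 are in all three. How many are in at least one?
|A∪B∪C| = 68+31+60-15-29-16+14 = 113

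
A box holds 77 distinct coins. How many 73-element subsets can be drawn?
C(77,73) = 77!/(73!×4!) = 1353275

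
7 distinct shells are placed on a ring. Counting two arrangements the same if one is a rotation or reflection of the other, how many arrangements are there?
(7-1)!/2 = 720/2 = 360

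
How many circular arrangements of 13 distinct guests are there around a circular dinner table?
Circular: fix one position, arrange the rest. (13-1)! = 479001600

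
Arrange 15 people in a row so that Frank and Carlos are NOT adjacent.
Total - adjacent = 15! - (15-1)!×2 = 1307674368000 - 174356582400 = 1133317785600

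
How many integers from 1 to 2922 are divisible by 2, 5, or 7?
⌊2922/2⌋+⌊2922/5⌋+⌊2922/7⌋ - ⌊2922/10⌋-⌊2922/14⌋-⌊2922/35⌋ + ⌊2922/70⌋ = 1461+584+417 - 292-208-83 + 41 = 1920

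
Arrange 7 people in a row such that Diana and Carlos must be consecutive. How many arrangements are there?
Treat the 2 as one block: (7-2+1)! × 2! = 720 × 2 = 1440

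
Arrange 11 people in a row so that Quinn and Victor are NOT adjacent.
Total - adjacent = 11! - (11-1)!×2 = 39916800 - 7257600 = 32659200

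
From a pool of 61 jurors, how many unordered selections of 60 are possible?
C(61,60) = 61!/(60!×1!) = 61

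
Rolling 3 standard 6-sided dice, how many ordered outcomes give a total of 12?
Coefficient of x^12 in (x + x² + ... + x^6)^3. By inclusion-exclusion on dice exceeding 6: Σ_j (-1)^j C(3,j)·C(12-1-6j, 2) = C(3,0)·C(11,2) - C(3,1)·C(5,2) = 1·55 - 3·10 = 25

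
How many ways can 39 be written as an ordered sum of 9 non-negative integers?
C(39+9-1, 9-1) = C(47, 8) = 314457495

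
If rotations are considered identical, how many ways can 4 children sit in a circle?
Circular: fix one position, arrange the rest. (4-1)! = 6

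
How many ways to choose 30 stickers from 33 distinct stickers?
C(33,30) = 33!/(30!×3!) = 5456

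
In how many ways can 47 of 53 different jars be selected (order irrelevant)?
C(53,47) = 53!/(47!×6!) = 22957480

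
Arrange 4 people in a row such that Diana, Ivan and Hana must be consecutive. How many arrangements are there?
Treat the 3 as one block: (4-3+1)! × 3! = 2 × 6 = 12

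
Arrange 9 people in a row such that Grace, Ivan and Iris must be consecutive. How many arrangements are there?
Treat the 3 as one block: (9-3+1)! × 3! = 5040 × 6 = 30240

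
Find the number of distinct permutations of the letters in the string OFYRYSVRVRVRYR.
14! / (1! × 5! × 3! × 3! × 1! × 1!) = 20180160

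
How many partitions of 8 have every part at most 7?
Let r_j(i) = number of partitions of i into parts ≤ j, for i = 0..8. r_1(i) = 1 for all i; r_j(i) = r_{j-1}(i) + r_j(i-j). Rows j = 2..7: ≤2: 1 1 2 2 3 3 4 4 5; ≤3: 1 1 2 3 4 5 7 8 10; ≤4: 1 1 2 3 5 6 9 11 15; ≤5: 1 1 2 3 5 7 10 13 18; ≤6: 1 1 2 3 5 7 11 14 20; ≤7: 1 1 2 3 5 7 11 15 21. r_7(8) = 21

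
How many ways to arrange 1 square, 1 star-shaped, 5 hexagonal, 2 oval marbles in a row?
9! / (1! × 1! × 5! × 2!) = 1512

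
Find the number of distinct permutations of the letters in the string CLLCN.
5! / (1! × 2! × 2!) = 30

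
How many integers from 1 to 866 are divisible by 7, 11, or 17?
⌊866/7⌋+⌊866/11⌋+⌊866/17⌋ - ⌊866/77⌋-⌊866/119⌋-⌊866/187⌋ + ⌊866/1309⌋ = 123+78+50 - 11-7-4 + 0 = 229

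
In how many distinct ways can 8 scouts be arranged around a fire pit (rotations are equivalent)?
Circular: fix one position, arrange the rest. (8-1)! = 5040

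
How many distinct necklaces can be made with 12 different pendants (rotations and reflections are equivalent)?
(12-1)!/2 = 39916800/2 = 19958400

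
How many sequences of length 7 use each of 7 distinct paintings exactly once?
7! = 5040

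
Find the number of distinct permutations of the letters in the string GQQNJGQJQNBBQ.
13! / (2! × 2! × 5! × 2! × 2!) = 3243240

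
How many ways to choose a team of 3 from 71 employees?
C(71,3) = 71!/(3!×68!) = 57155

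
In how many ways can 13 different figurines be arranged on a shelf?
13! = 6227020800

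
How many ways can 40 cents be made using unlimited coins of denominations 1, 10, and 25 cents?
Coefficient of x^40 in 1/(1-x^1) · 1/(1-x^10) · 1/(1-x^25). Case on j = number of 25-cent coins (j = 0..1); remainder r = 40 - 25j is made from {1,10} in ⌊r/10⌋+1 ways. r = 40, 15 → 5 + 2 = 7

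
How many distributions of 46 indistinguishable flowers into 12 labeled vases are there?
C(46+12-1, 12-1) = C(57, 11) = 184509266760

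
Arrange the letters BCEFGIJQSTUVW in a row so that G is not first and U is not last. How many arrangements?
By inclusion-exclusion: 13! - 2×(13-1)! + (13-2)! = 6227020800 - 958003200 + 39916800 = 5308934400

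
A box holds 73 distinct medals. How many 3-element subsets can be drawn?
C(73,3) = 73!/(3!×70!) = 62196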